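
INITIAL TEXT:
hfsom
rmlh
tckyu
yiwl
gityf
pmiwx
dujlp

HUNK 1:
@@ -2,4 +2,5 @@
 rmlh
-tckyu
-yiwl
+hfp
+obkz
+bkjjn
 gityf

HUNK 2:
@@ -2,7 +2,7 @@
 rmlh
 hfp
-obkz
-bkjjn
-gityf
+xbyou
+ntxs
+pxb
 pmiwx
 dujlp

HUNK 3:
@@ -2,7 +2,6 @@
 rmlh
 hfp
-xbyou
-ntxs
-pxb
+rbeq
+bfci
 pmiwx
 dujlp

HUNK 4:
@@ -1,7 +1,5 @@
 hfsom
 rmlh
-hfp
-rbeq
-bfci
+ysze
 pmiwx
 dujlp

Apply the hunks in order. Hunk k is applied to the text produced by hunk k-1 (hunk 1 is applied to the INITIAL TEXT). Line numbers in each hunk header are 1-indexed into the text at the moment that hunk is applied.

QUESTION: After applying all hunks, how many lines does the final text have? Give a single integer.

Hunk 1: at line 2 remove [tckyu,yiwl] add [hfp,obkz,bkjjn] -> 8 lines: hfsom rmlh hfp obkz bkjjn gityf pmiwx dujlp
Hunk 2: at line 2 remove [obkz,bkjjn,gityf] add [xbyou,ntxs,pxb] -> 8 lines: hfsom rmlh hfp xbyou ntxs pxb pmiwx dujlp
Hunk 3: at line 2 remove [xbyou,ntxs,pxb] add [rbeq,bfci] -> 7 lines: hfsom rmlh hfp rbeq bfci pmiwx dujlp
Hunk 4: at line 1 remove [hfp,rbeq,bfci] add [ysze] -> 5 lines: hfsom rmlh ysze pmiwx dujlp
Final line count: 5

Answer: 5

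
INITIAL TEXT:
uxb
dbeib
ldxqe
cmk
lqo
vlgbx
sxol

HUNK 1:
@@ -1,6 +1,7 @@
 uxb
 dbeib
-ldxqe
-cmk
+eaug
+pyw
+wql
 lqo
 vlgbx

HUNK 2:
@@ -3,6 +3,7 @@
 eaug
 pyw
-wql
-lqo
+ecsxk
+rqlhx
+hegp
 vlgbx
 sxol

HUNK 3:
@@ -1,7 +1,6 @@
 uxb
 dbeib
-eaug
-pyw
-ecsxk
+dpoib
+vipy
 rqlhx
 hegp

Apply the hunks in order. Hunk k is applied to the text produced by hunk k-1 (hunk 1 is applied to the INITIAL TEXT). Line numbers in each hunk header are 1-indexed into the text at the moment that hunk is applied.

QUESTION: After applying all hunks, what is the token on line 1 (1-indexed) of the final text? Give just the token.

Hunk 1: at line 1 remove [ldxqe,cmk] add [eaug,pyw,wql] -> 8 lines: uxb dbeib eaug pyw wql lqo vlgbx sxol
Hunk 2: at line 3 remove [wql,lqo] add [ecsxk,rqlhx,hegp] -> 9 lines: uxb dbeib eaug pyw ecsxk rqlhx hegp vlgbx sxol
Hunk 3: at line 1 remove [eaug,pyw,ecsxk] add [dpoib,vipy] -> 8 lines: uxb dbeib dpoib vipy rqlhx hegp vlgbx sxol
Final line 1: uxb

Answer: uxb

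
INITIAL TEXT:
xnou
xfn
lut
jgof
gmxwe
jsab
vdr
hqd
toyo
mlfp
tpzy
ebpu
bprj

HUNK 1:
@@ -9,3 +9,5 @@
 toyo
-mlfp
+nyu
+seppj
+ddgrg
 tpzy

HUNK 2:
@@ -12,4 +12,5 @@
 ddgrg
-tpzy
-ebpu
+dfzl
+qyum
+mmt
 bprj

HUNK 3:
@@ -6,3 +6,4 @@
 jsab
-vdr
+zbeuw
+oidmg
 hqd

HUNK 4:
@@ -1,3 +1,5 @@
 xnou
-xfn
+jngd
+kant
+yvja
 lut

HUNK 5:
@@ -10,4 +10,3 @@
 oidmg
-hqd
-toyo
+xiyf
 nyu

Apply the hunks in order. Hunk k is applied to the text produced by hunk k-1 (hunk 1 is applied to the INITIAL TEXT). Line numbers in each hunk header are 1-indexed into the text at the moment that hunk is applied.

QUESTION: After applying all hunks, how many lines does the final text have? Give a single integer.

Hunk 1: at line 9 remove [mlfp] add [nyu,seppj,ddgrg] -> 15 lines: xnou xfn lut jgof gmxwe jsab vdr hqd toyo nyu seppj ddgrg tpzy ebpu bprj
Hunk 2: at line 12 remove [tpzy,ebpu] add [dfzl,qyum,mmt] -> 16 lines: xnou xfn lut jgof gmxwe jsab vdr hqd toyo nyu seppj ddgrg dfzl qyum mmt bprj
Hunk 3: at line 6 remove [vdr] add [zbeuw,oidmg] -> 17 lines: xnou xfn lut jgof gmxwe jsab zbeuw oidmg hqd toyo nyu seppj ddgrg dfzl qyum mmt bprj
Hunk 4: at line 1 remove [xfn] add [jngd,kant,yvja] -> 19 lines: xnou jngd kant yvja lut jgof gmxwe jsab zbeuw oidmg hqd toyo nyu seppj ddgrg dfzl qyum mmt bprj
Hunk 5: at line 10 remove [hqd,toyo] add [xiyf] -> 18 lines: xnou jngd kant yvja lut jgof gmxwe jsab zbeuw oidmg xiyf nyu seppj ddgrg dfzl qyum mmt bprj
Final line count: 18

Answer: 18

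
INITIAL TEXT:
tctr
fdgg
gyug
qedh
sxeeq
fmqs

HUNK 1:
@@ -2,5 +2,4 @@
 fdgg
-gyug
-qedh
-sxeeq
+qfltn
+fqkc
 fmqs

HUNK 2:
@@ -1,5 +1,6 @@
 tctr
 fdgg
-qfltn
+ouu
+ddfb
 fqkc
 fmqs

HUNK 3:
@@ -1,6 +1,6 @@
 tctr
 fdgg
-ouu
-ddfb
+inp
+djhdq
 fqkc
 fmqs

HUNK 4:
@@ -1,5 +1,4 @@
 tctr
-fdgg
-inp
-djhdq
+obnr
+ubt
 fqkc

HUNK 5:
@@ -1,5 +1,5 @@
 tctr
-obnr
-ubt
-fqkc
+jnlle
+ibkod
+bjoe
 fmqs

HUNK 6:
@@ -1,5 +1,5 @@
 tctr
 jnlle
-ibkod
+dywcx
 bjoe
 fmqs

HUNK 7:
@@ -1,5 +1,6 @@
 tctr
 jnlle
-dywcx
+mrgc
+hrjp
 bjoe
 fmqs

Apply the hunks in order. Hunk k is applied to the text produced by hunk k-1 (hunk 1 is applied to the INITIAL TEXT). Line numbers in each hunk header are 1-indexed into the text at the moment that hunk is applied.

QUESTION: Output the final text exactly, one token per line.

Answer: tctr
jnlle
mrgc
hrjp
bjoe
fmqs

Derivation:
Hunk 1: at line 2 remove [gyug,qedh,sxeeq] add [qfltn,fqkc] -> 5 lines: tctr fdgg qfltn fqkc fmqs
Hunk 2: at line 1 remove [qfltn] add [ouu,ddfb] -> 6 lines: tctr fdgg ouu ddfb fqkc fmqs
Hunk 3: at line 1 remove [ouu,ddfb] add [inp,djhdq] -> 6 lines: tctr fdgg inp djhdq fqkc fmqs
Hunk 4: at line 1 remove [fdgg,inp,djhdq] add [obnr,ubt] -> 5 lines: tctr obnr ubt fqkc fmqs
Hunk 5: at line 1 remove [obnr,ubt,fqkc] add [jnlle,ibkod,bjoe] -> 5 lines: tctr jnlle ibkod bjoe fmqs
Hunk 6: at line 1 remove [ibkod] add [dywcx] -> 5 lines: tctr jnlle dywcx bjoe fmqs
Hunk 7: at line 1 remove [dywcx] add [mrgc,hrjp] -> 6 lines: tctr jnlle mrgc hrjp bjoe fmqs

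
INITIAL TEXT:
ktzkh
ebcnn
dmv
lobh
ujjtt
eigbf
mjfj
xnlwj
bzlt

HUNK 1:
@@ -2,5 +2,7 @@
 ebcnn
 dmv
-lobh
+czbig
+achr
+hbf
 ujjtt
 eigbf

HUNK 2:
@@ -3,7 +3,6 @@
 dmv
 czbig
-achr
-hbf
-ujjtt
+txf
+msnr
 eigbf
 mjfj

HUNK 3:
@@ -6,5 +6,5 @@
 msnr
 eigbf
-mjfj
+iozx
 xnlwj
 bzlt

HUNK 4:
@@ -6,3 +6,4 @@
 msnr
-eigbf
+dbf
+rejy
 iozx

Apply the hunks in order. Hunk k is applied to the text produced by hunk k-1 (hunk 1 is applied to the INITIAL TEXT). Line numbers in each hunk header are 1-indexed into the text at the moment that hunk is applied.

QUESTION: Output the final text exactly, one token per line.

Hunk 1: at line 2 remove [lobh] add [czbig,achr,hbf] -> 11 lines: ktzkh ebcnn dmv czbig achr hbf ujjtt eigbf mjfj xnlwj bzlt
Hunk 2: at line 3 remove [achr,hbf,ujjtt] add [txf,msnr] -> 10 lines: ktzkh ebcnn dmv czbig txf msnr eigbf mjfj xnlwj bzlt
Hunk 3: at line 6 remove [mjfj] add [iozx] -> 10 lines: ktzkh ebcnn dmv czbig txf msnr eigbf iozx xnlwj bzlt
Hunk 4: at line 6 remove [eigbf] add [dbf,rejy] -> 11 lines: ktzkh ebcnn dmv czbig txf msnr dbf rejy iozx xnlwj bzlt

Answer: ktzkh
ebcnn
dmv
czbig
txf
msnr
dbf
rejy
iozx
xnlwj
bzlt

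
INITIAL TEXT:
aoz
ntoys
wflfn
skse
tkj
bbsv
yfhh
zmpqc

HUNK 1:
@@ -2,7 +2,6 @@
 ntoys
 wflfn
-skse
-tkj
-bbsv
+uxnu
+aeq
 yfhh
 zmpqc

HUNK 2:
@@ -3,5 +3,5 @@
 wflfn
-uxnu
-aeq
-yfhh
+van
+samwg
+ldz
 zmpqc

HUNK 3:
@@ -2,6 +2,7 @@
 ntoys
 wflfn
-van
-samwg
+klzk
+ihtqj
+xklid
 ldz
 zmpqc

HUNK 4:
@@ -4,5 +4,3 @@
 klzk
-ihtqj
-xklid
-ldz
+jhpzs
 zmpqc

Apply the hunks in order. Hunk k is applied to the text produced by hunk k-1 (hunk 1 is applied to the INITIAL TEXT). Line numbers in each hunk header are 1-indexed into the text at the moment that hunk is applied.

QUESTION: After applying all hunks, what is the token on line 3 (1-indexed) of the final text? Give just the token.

Hunk 1: at line 2 remove [skse,tkj,bbsv] add [uxnu,aeq] -> 7 lines: aoz ntoys wflfn uxnu aeq yfhh zmpqc
Hunk 2: at line 3 remove [uxnu,aeq,yfhh] add [van,samwg,ldz] -> 7 lines: aoz ntoys wflfn van samwg ldz zmpqc
Hunk 3: at line 2 remove [van,samwg] add [klzk,ihtqj,xklid] -> 8 lines: aoz ntoys wflfn klzk ihtqj xklid ldz zmpqc
Hunk 4: at line 4 remove [ihtqj,xklid,ldz] add [jhpzs] -> 6 lines: aoz ntoys wflfn klzk jhpzs zmpqc
Final line 3: wflfn

Answer: wflfn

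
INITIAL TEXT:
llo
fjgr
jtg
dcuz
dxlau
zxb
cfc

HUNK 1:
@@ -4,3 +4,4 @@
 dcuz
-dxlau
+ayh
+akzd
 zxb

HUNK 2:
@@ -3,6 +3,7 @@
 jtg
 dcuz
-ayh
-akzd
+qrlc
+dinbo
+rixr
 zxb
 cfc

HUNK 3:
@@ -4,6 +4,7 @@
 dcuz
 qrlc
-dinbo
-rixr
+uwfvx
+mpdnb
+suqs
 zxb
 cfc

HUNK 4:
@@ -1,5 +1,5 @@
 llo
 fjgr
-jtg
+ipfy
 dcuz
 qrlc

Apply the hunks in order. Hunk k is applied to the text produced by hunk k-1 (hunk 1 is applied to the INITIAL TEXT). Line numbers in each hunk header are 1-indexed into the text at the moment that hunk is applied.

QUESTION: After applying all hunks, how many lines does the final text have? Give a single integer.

Answer: 10

Derivation:
Hunk 1: at line 4 remove [dxlau] add [ayh,akzd] -> 8 lines: llo fjgr jtg dcuz ayh akzd zxb cfc
Hunk 2: at line 3 remove [ayh,akzd] add [qrlc,dinbo,rixr] -> 9 lines: llo fjgr jtg dcuz qrlc dinbo rixr zxb cfc
Hunk 3: at line 4 remove [dinbo,rixr] add [uwfvx,mpdnb,suqs] -> 10 lines: llo fjgr jtg dcuz qrlc uwfvx mpdnb suqs zxb cfc
Hunk 4: at line 1 remove [jtg] add [ipfy] -> 10 lines: llo fjgr ipfy dcuz qrlc uwfvx mpdnb suqs zxb cfc
Final line count: 10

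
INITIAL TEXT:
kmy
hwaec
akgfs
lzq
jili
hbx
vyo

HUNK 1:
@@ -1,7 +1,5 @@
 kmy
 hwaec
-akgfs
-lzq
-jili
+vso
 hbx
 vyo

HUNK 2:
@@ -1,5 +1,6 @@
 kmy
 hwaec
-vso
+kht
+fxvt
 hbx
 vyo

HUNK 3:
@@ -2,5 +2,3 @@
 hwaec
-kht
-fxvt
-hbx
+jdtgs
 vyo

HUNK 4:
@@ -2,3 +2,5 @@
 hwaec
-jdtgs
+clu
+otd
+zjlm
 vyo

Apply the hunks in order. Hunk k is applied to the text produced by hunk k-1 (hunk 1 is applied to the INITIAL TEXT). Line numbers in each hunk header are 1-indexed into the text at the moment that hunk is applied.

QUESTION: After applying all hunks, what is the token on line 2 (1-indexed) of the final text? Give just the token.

Hunk 1: at line 1 remove [akgfs,lzq,jili] add [vso] -> 5 lines: kmy hwaec vso hbx vyo
Hunk 2: at line 1 remove [vso] add [kht,fxvt] -> 6 lines: kmy hwaec kht fxvt hbx vyo
Hunk 3: at line 2 remove [kht,fxvt,hbx] add [jdtgs] -> 4 lines: kmy hwaec jdtgs vyo
Hunk 4: at line 2 remove [jdtgs] add [clu,otd,zjlm] -> 6 lines: kmy hwaec clu otd zjlm vyo
Final line 2: hwaec

Answer: hwaec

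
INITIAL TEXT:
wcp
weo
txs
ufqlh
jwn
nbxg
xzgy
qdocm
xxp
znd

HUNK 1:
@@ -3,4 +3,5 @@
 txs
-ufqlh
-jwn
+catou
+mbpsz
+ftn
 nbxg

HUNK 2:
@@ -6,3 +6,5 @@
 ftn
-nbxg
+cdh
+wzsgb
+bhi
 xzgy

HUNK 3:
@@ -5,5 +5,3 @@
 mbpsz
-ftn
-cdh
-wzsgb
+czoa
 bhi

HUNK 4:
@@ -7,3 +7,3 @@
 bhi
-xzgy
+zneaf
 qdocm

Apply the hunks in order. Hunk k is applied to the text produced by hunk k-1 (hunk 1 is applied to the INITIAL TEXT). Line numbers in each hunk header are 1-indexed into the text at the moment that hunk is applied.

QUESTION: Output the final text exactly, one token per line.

Answer: wcp
weo
txs
catou
mbpsz
czoa
bhi
zneaf
qdocm
xxp
znd

Derivation:
Hunk 1: at line 3 remove [ufqlh,jwn] add [catou,mbpsz,ftn] -> 11 lines: wcp weo txs catou mbpsz ftn nbxg xzgy qdocm xxp znd
Hunk 2: at line 6 remove [nbxg] add [cdh,wzsgb,bhi] -> 13 lines: wcp weo txs catou mbpsz ftn cdh wzsgb bhi xzgy qdocm xxp znd
Hunk 3: at line 5 remove [ftn,cdh,wzsgb] add [czoa] -> 11 lines: wcp weo txs catou mbpsz czoa bhi xzgy qdocm xxp znd
Hunk 4: at line 7 remove [xzgy] add [zneaf] -> 11 lines: wcp weo txs catou mbpsz czoa bhi zneaf qdocm xxp znd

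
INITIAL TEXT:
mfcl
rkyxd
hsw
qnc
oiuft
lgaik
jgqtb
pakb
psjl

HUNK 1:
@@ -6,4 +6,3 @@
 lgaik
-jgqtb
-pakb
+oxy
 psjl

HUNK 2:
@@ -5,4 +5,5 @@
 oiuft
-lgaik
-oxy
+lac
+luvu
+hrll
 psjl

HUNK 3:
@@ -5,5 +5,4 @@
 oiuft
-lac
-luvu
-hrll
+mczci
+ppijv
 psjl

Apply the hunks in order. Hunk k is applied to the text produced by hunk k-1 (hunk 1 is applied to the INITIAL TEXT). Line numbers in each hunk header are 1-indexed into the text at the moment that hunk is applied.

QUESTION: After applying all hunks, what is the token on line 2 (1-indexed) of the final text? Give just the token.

Hunk 1: at line 6 remove [jgqtb,pakb] add [oxy] -> 8 lines: mfcl rkyxd hsw qnc oiuft lgaik oxy psjl
Hunk 2: at line 5 remove [lgaik,oxy] add [lac,luvu,hrll] -> 9 lines: mfcl rkyxd hsw qnc oiuft lac luvu hrll psjl
Hunk 3: at line 5 remove [lac,luvu,hrll] add [mczci,ppijv] -> 8 lines: mfcl rkyxd hsw qnc oiuft mczci ppijv psjl
Final line 2: rkyxd

Answer: rkyxd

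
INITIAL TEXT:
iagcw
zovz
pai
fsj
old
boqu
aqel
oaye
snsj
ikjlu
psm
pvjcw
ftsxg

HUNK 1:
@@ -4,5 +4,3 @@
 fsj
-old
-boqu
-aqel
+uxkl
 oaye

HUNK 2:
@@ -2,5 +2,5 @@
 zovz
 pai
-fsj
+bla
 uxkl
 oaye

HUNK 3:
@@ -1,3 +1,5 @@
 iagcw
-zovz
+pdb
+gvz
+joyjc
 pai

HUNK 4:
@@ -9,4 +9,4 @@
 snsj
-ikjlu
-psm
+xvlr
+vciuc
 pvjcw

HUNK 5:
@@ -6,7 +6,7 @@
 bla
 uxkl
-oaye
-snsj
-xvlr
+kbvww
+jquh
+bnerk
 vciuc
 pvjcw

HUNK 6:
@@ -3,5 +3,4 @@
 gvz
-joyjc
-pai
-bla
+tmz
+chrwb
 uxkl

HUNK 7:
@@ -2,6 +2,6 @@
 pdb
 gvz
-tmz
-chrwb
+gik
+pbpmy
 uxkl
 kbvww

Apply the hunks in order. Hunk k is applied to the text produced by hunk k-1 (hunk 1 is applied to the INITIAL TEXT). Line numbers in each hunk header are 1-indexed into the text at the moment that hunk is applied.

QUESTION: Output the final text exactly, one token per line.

Answer: iagcw
pdb
gvz
gik
pbpmy
uxkl
kbvww
jquh
bnerk
vciuc
pvjcw
ftsxg

Derivation:
Hunk 1: at line 4 remove [old,boqu,aqel] add [uxkl] -> 11 lines: iagcw zovz pai fsj uxkl oaye snsj ikjlu psm pvjcw ftsxg
Hunk 2: at line 2 remove [fsj] add [bla] -> 11 lines: iagcw zovz pai bla uxkl oaye snsj ikjlu psm pvjcw ftsxg
Hunk 3: at line 1 remove [zovz] add [pdb,gvz,joyjc] -> 13 lines: iagcw pdb gvz joyjc pai bla uxkl oaye snsj ikjlu psm pvjcw ftsxg
Hunk 4: at line 9 remove [ikjlu,psm] add [xvlr,vciuc] -> 13 lines: iagcw pdb gvz joyjc pai bla uxkl oaye snsj xvlr vciuc pvjcw ftsxg
Hunk 5: at line 6 remove [oaye,snsj,xvlr] add [kbvww,jquh,bnerk] -> 13 lines: iagcw pdb gvz joyjc pai bla uxkl kbvww jquh bnerk vciuc pvjcw ftsxg
Hunk 6: at line 3 remove [joyjc,pai,bla] add [tmz,chrwb] -> 12 lines: iagcw pdb gvz tmz chrwb uxkl kbvww jquh bnerk vciuc pvjcw ftsxg
Hunk 7: at line 2 remove [tmz,chrwb] add [gik,pbpmy] -> 12 lines: iagcw pdb gvz gik pbpmy uxkl kbvww jquh bnerk vciuc pvjcw ftsxg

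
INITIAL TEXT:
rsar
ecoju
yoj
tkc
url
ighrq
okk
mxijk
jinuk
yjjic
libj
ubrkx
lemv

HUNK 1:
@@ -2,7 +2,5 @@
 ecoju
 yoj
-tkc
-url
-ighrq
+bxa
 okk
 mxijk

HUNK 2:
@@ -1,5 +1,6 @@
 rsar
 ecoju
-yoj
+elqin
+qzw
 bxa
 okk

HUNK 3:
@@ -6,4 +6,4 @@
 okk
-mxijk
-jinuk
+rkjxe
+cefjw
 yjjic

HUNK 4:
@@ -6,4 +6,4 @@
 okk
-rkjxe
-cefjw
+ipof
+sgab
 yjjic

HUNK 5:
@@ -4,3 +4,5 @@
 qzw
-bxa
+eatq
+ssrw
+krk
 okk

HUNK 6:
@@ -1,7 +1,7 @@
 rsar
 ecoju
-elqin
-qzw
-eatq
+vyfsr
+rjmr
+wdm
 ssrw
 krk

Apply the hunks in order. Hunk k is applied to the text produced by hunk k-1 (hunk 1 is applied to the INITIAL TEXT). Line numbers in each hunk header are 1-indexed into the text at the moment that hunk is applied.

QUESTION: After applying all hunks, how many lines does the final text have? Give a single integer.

Hunk 1: at line 2 remove [tkc,url,ighrq] add [bxa] -> 11 lines: rsar ecoju yoj bxa okk mxijk jinuk yjjic libj ubrkx lemv
Hunk 2: at line 1 remove [yoj] add [elqin,qzw] -> 12 lines: rsar ecoju elqin qzw bxa okk mxijk jinuk yjjic libj ubrkx lemv
Hunk 3: at line 6 remove [mxijk,jinuk] add [rkjxe,cefjw] -> 12 lines: rsar ecoju elqin qzw bxa okk rkjxe cefjw yjjic libj ubrkx lemv
Hunk 4: at line 6 remove [rkjxe,cefjw] add [ipof,sgab] -> 12 lines: rsar ecoju elqin qzw bxa okk ipof sgab yjjic libj ubrkx lemv
Hunk 5: at line 4 remove [bxa] add [eatq,ssrw,krk] -> 14 lines: rsar ecoju elqin qzw eatq ssrw krk okk ipof sgab yjjic libj ubrkx lemv
Hunk 6: at line 1 remove [elqin,qzw,eatq] add [vyfsr,rjmr,wdm] -> 14 lines: rsar ecoju vyfsr rjmr wdm ssrw krk okk ipof sgab yjjic libj ubrkx lemv
Final line count: 14

Answer: 14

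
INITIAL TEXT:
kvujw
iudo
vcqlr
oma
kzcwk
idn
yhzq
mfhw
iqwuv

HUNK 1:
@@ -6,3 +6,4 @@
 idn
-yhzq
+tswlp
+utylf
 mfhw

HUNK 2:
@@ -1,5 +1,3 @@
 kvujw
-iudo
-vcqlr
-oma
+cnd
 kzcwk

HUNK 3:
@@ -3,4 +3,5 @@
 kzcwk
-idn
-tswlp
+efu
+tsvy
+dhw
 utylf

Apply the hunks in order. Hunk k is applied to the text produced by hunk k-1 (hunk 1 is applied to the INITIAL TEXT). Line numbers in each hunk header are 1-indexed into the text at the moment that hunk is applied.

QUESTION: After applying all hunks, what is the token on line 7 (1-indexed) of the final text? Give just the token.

Hunk 1: at line 6 remove [yhzq] add [tswlp,utylf] -> 10 lines: kvujw iudo vcqlr oma kzcwk idn tswlp utylf mfhw iqwuv
Hunk 2: at line 1 remove [iudo,vcqlr,oma] add [cnd] -> 8 lines: kvujw cnd kzcwk idn tswlp utylf mfhw iqwuv
Hunk 3: at line 3 remove [idn,tswlp] add [efu,tsvy,dhw] -> 9 lines: kvujw cnd kzcwk efu tsvy dhw utylf mfhw iqwuv
Final line 7: utylf

Answer: utylf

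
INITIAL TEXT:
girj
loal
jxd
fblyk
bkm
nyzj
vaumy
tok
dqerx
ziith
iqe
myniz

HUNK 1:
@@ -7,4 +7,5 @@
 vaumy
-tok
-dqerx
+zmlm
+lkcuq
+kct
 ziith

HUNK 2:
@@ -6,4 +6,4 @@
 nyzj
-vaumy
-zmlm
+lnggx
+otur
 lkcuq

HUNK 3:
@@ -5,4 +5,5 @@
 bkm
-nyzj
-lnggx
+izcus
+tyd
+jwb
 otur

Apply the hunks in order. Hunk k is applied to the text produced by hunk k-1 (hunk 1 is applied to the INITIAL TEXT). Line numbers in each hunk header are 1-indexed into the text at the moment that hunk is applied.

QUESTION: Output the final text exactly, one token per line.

Hunk 1: at line 7 remove [tok,dqerx] add [zmlm,lkcuq,kct] -> 13 lines: girj loal jxd fblyk bkm nyzj vaumy zmlm lkcuq kct ziith iqe myniz
Hunk 2: at line 6 remove [vaumy,zmlm] add [lnggx,otur] -> 13 lines: girj loal jxd fblyk bkm nyzj lnggx otur lkcuq kct ziith iqe myniz
Hunk 3: at line 5 remove [nyzj,lnggx] add [izcus,tyd,jwb] -> 14 lines: girj loal jxd fblyk bkm izcus tyd jwb otur lkcuq kct ziith iqe myniz

Answer: girj
loal
jxd
fblyk
bkm
izcus
tyd
jwb
otur
lkcuq
kct
ziith
iqe
myniz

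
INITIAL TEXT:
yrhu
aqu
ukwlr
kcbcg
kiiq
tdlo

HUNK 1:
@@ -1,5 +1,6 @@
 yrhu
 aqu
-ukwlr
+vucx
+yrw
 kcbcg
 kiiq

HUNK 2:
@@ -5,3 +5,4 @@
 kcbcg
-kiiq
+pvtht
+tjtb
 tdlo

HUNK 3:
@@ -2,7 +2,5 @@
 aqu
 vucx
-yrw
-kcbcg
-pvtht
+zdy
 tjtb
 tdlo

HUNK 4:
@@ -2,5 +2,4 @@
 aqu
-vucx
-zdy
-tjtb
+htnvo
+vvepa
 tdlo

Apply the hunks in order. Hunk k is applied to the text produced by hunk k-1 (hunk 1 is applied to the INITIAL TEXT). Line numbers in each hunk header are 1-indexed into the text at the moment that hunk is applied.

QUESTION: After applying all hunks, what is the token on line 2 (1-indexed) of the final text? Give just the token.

Hunk 1: at line 1 remove [ukwlr] add [vucx,yrw] -> 7 lines: yrhu aqu vucx yrw kcbcg kiiq tdlo
Hunk 2: at line 5 remove [kiiq] add [pvtht,tjtb] -> 8 lines: yrhu aqu vucx yrw kcbcg pvtht tjtb tdlo
Hunk 3: at line 2 remove [yrw,kcbcg,pvtht] add [zdy] -> 6 lines: yrhu aqu vucx zdy tjtb tdlo
Hunk 4: at line 2 remove [vucx,zdy,tjtb] add [htnvo,vvepa] -> 5 lines: yrhu aqu htnvo vvepa tdlo
Final line 2: aqu

Answer: aqu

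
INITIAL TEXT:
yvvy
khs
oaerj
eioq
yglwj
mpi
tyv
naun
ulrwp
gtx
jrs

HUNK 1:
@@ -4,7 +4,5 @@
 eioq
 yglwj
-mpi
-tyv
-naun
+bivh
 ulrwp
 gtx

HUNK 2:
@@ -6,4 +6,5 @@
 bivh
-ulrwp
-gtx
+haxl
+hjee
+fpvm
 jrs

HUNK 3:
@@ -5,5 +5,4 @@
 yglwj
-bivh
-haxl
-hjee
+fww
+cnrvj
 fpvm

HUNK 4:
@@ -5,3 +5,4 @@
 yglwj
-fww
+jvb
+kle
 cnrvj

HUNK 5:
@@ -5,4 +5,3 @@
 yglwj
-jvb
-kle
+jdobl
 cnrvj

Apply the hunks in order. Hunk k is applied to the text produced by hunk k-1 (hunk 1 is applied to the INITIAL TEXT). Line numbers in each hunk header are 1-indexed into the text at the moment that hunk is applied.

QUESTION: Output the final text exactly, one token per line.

Hunk 1: at line 4 remove [mpi,tyv,naun] add [bivh] -> 9 lines: yvvy khs oaerj eioq yglwj bivh ulrwp gtx jrs
Hunk 2: at line 6 remove [ulrwp,gtx] add [haxl,hjee,fpvm] -> 10 lines: yvvy khs oaerj eioq yglwj bivh haxl hjee fpvm jrs
Hunk 3: at line 5 remove [bivh,haxl,hjee] add [fww,cnrvj] -> 9 lines: yvvy khs oaerj eioq yglwj fww cnrvj fpvm jrs
Hunk 4: at line 5 remove [fww] add [jvb,kle] -> 10 lines: yvvy khs oaerj eioq yglwj jvb kle cnrvj fpvm jrs
Hunk 5: at line 5 remove [jvb,kle] add [jdobl] -> 9 lines: yvvy khs oaerj eioq yglwj jdobl cnrvj fpvm jrs

Answer: yvvy
khs
oaerj
eioq
yglwj
jdobl
cnrvj
fpvm
jrs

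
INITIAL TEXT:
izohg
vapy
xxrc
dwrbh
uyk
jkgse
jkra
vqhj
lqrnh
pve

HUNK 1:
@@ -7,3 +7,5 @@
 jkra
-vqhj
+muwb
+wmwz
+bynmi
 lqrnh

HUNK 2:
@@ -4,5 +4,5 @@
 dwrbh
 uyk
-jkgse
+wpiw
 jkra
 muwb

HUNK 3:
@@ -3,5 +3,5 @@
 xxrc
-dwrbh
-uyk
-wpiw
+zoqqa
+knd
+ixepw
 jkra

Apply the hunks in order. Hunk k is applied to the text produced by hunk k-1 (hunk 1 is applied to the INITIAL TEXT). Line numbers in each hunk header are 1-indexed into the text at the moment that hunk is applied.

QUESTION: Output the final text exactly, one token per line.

Hunk 1: at line 7 remove [vqhj] add [muwb,wmwz,bynmi] -> 12 lines: izohg vapy xxrc dwrbh uyk jkgse jkra muwb wmwz bynmi lqrnh pve
Hunk 2: at line 4 remove [jkgse] add [wpiw] -> 12 lines: izohg vapy xxrc dwrbh uyk wpiw jkra muwb wmwz bynmi lqrnh pve
Hunk 3: at line 3 remove [dwrbh,uyk,wpiw] add [zoqqa,knd,ixepw] -> 12 lines: izohg vapy xxrc zoqqa knd ixepw jkra muwb wmwz bynmi lqrnh pve

Answer: izohg
vapy
xxrc
zoqqa
knd
ixepw
jkra
muwb
wmwz
bynmi
lqrnh
pve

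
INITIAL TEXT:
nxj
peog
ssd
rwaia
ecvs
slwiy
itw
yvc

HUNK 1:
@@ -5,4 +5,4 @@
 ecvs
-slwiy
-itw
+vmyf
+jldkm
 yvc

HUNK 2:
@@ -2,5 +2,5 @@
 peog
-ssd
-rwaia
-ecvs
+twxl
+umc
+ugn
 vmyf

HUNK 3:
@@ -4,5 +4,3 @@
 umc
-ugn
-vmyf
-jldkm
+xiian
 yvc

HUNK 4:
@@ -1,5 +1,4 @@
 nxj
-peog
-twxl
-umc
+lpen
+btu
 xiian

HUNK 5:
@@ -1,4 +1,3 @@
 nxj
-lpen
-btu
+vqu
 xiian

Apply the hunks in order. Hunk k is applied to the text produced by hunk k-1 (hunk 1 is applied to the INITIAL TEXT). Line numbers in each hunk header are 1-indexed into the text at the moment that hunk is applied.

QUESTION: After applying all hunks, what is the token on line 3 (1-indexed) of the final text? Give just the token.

Hunk 1: at line 5 remove [slwiy,itw] add [vmyf,jldkm] -> 8 lines: nxj peog ssd rwaia ecvs vmyf jldkm yvc
Hunk 2: at line 2 remove [ssd,rwaia,ecvs] add [twxl,umc,ugn] -> 8 lines: nxj peog twxl umc ugn vmyf jldkm yvc
Hunk 3: at line 4 remove [ugn,vmyf,jldkm] add [xiian] -> 6 lines: nxj peog twxl umc xiian yvc
Hunk 4: at line 1 remove [peog,twxl,umc] add [lpen,btu] -> 5 lines: nxj lpen btu xiian yvc
Hunk 5: at line 1 remove [lpen,btu] add [vqu] -> 4 lines: nxj vqu xiian yvc
Final line 3: xiian

Answer: xiian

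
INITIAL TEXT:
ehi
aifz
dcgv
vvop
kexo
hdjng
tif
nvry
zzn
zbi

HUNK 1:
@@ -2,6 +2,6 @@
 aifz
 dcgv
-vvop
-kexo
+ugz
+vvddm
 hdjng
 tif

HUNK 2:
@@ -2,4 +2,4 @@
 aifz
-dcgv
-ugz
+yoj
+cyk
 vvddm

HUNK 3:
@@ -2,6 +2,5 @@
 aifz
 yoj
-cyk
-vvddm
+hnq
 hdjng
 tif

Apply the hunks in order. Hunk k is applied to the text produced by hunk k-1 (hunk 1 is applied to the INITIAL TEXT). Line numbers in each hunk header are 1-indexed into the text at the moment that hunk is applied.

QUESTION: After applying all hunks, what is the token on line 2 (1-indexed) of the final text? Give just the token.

Hunk 1: at line 2 remove [vvop,kexo] add [ugz,vvddm] -> 10 lines: ehi aifz dcgv ugz vvddm hdjng tif nvry zzn zbi
Hunk 2: at line 2 remove [dcgv,ugz] add [yoj,cyk] -> 10 lines: ehi aifz yoj cyk vvddm hdjng tif nvry zzn zbi
Hunk 3: at line 2 remove [cyk,vvddm] add [hnq] -> 9 lines: ehi aifz yoj hnq hdjng tif nvry zzn zbi
Final line 2: aifz

Answer: aifz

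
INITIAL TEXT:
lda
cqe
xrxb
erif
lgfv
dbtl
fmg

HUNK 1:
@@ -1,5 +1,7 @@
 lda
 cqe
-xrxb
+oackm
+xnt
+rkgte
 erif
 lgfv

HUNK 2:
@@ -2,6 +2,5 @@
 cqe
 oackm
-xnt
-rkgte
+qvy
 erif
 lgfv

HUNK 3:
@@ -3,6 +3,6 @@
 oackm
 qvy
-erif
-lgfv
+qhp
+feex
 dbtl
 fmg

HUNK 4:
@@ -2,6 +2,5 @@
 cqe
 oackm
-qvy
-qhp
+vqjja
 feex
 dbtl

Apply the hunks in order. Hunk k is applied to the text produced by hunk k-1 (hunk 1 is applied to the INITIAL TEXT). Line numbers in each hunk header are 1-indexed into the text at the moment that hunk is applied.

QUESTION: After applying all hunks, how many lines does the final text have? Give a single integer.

Hunk 1: at line 1 remove [xrxb] add [oackm,xnt,rkgte] -> 9 lines: lda cqe oackm xnt rkgte erif lgfv dbtl fmg
Hunk 2: at line 2 remove [xnt,rkgte] add [qvy] -> 8 lines: lda cqe oackm qvy erif lgfv dbtl fmg
Hunk 3: at line 3 remove [erif,lgfv] add [qhp,feex] -> 8 lines: lda cqe oackm qvy qhp feex dbtl fmg
Hunk 4: at line 2 remove [qvy,qhp] add [vqjja] -> 7 lines: lda cqe oackm vqjja feex dbtl fmg
Final line count: 7

Answer: 7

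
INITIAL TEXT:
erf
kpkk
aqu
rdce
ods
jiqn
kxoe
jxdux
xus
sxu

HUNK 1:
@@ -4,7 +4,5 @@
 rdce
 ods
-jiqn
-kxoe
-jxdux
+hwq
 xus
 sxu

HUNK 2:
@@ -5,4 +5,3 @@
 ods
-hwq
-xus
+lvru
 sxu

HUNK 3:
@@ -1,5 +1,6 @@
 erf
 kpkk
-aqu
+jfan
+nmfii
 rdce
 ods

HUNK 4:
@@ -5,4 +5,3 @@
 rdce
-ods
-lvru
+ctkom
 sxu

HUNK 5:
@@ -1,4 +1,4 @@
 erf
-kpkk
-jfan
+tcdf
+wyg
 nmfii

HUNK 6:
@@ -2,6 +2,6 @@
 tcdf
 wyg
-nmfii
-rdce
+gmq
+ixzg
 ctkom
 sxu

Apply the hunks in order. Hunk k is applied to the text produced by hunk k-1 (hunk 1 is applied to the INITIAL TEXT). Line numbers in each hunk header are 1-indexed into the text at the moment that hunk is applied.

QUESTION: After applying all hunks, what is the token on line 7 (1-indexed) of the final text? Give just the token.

Answer: sxu

Derivation:
Hunk 1: at line 4 remove [jiqn,kxoe,jxdux] add [hwq] -> 8 lines: erf kpkk aqu rdce ods hwq xus sxu
Hunk 2: at line 5 remove [hwq,xus] add [lvru] -> 7 lines: erf kpkk aqu rdce ods lvru sxu
Hunk 3: at line 1 remove [aqu] add [jfan,nmfii] -> 8 lines: erf kpkk jfan nmfii rdce ods lvru sxu
Hunk 4: at line 5 remove [ods,lvru] add [ctkom] -> 7 lines: erf kpkk jfan nmfii rdce ctkom sxu
Hunk 5: at line 1 remove [kpkk,jfan] add [tcdf,wyg] -> 7 lines: erf tcdf wyg nmfii rdce ctkom sxu
Hunk 6: at line 2 remove [nmfii,rdce] add [gmq,ixzg] -> 7 lines: erf tcdf wyg gmq ixzg ctkom sxu
Final line 7: sxu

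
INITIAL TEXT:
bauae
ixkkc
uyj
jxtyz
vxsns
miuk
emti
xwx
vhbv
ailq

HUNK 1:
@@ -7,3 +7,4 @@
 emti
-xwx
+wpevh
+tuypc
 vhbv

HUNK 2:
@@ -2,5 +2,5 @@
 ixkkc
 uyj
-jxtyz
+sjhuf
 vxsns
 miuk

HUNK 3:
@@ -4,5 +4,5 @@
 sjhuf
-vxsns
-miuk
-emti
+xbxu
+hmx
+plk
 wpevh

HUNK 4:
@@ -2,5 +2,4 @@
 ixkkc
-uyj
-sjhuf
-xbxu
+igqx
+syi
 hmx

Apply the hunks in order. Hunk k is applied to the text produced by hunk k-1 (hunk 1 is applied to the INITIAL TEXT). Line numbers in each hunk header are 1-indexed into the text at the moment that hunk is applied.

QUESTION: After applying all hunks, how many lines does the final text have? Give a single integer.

Hunk 1: at line 7 remove [xwx] add [wpevh,tuypc] -> 11 lines: bauae ixkkc uyj jxtyz vxsns miuk emti wpevh tuypc vhbv ailq
Hunk 2: at line 2 remove [jxtyz] add [sjhuf] -> 11 lines: bauae ixkkc uyj sjhuf vxsns miuk emti wpevh tuypc vhbv ailq
Hunk 3: at line 4 remove [vxsns,miuk,emti] add [xbxu,hmx,plk] -> 11 lines: bauae ixkkc uyj sjhuf xbxu hmx plk wpevh tuypc vhbv ailq
Hunk 4: at line 2 remove [uyj,sjhuf,xbxu] add [igqx,syi] -> 10 lines: bauae ixkkc igqx syi hmx plk wpevh tuypc vhbv ailq
Final line count: 10

Answer: 10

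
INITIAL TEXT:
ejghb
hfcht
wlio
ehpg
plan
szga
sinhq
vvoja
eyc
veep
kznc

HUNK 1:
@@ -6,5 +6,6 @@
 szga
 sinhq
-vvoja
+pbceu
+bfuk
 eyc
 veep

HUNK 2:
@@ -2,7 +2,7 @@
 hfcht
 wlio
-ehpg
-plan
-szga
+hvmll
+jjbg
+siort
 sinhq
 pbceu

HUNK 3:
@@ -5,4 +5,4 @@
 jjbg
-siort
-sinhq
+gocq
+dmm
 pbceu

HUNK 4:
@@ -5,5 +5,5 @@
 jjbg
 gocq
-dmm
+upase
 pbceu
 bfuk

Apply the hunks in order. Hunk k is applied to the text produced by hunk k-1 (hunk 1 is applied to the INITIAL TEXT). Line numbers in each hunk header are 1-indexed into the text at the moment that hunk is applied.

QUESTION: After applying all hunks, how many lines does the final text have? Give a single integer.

Answer: 12

Derivation:
Hunk 1: at line 6 remove [vvoja] add [pbceu,bfuk] -> 12 lines: ejghb hfcht wlio ehpg plan szga sinhq pbceu bfuk eyc veep kznc
Hunk 2: at line 2 remove [ehpg,plan,szga] add [hvmll,jjbg,siort] -> 12 lines: ejghb hfcht wlio hvmll jjbg siort sinhq pbceu bfuk eyc veep kznc
Hunk 3: at line 5 remove [siort,sinhq] add [gocq,dmm] -> 12 lines: ejghb hfcht wlio hvmll jjbg gocq dmm pbceu bfuk eyc veep kznc
Hunk 4: at line 5 remove [dmm] add [upase] -> 12 lines: ejghb hfcht wlio hvmll jjbg gocq upase pbceu bfuk eyc veep kznc
Final line count: 12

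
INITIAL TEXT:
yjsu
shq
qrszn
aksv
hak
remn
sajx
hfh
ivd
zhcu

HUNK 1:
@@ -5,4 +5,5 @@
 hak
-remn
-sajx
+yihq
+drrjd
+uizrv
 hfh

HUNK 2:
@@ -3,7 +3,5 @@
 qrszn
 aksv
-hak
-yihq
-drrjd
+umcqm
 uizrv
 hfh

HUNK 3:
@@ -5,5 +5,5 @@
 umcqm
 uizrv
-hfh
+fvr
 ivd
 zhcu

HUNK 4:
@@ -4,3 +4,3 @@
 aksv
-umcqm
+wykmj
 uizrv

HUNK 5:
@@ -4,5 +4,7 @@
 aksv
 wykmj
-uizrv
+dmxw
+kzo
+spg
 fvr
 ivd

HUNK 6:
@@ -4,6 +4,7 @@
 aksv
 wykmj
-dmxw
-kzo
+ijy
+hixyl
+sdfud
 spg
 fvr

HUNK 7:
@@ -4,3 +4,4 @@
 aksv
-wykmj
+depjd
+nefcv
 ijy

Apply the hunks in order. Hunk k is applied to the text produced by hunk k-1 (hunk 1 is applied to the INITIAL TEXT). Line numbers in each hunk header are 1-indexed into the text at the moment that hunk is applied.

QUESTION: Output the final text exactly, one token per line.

Answer: yjsu
shq
qrszn
aksv
depjd
nefcv
ijy
hixyl
sdfud
spg
fvr
ivd
zhcu

Derivation:
Hunk 1: at line 5 remove [remn,sajx] add [yihq,drrjd,uizrv] -> 11 lines: yjsu shq qrszn aksv hak yihq drrjd uizrv hfh ivd zhcu
Hunk 2: at line 3 remove [hak,yihq,drrjd] add [umcqm] -> 9 lines: yjsu shq qrszn aksv umcqm uizrv hfh ivd zhcu
Hunk 3: at line 5 remove [hfh] add [fvr] -> 9 lines: yjsu shq qrszn aksv umcqm uizrv fvr ivd zhcu
Hunk 4: at line 4 remove [umcqm] add [wykmj] -> 9 lines: yjsu shq qrszn aksv wykmj uizrv fvr ivd zhcu
Hunk 5: at line 4 remove [uizrv] add [dmxw,kzo,spg] -> 11 lines: yjsu shq qrszn aksv wykmj dmxw kzo spg fvr ivd zhcu
Hunk 6: at line 4 remove [dmxw,kzo] add [ijy,hixyl,sdfud] -> 12 lines: yjsu shq qrszn aksv wykmj ijy hixyl sdfud spg fvr ivd zhcu
Hunk 7: at line 4 remove [wykmj] add [depjd,nefcv] -> 13 lines: yjsu shq qrszn aksv depjd nefcv ijy hixyl sdfud spg fvr ivd zhcu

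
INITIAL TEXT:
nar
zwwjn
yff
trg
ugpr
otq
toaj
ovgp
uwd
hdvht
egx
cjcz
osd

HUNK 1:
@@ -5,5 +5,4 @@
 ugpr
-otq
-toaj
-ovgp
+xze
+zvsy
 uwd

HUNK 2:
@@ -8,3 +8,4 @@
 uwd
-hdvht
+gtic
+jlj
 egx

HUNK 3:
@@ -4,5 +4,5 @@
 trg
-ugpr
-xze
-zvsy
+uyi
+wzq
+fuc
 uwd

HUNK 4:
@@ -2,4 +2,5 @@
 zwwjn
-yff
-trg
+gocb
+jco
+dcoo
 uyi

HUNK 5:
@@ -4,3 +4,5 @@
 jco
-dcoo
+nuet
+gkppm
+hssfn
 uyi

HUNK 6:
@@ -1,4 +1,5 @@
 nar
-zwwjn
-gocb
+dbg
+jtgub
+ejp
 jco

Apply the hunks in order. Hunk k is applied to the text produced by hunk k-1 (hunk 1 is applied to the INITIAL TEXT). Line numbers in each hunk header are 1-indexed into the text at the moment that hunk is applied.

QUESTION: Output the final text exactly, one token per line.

Hunk 1: at line 5 remove [otq,toaj,ovgp] add [xze,zvsy] -> 12 lines: nar zwwjn yff trg ugpr xze zvsy uwd hdvht egx cjcz osd
Hunk 2: at line 8 remove [hdvht] add [gtic,jlj] -> 13 lines: nar zwwjn yff trg ugpr xze zvsy uwd gtic jlj egx cjcz osd
Hunk 3: at line 4 remove [ugpr,xze,zvsy] add [uyi,wzq,fuc] -> 13 lines: nar zwwjn yff trg uyi wzq fuc uwd gtic jlj egx cjcz osd
Hunk 4: at line 2 remove [yff,trg] add [gocb,jco,dcoo] -> 14 lines: nar zwwjn gocb jco dcoo uyi wzq fuc uwd gtic jlj egx cjcz osd
Hunk 5: at line 4 remove [dcoo] add [nuet,gkppm,hssfn] -> 16 lines: nar zwwjn gocb jco nuet gkppm hssfn uyi wzq fuc uwd gtic jlj egx cjcz osd
Hunk 6: at line 1 remove [zwwjn,gocb] add [dbg,jtgub,ejp] -> 17 lines: nar dbg jtgub ejp jco nuet gkppm hssfn uyi wzq fuc uwd gtic jlj egx cjcz osd

Answer: nar
dbg
jtgub
ejp
jco
nuet
gkppm
hssfn
uyi
wzq
fuc
uwd
gtic
jlj
egx
cjcz
osd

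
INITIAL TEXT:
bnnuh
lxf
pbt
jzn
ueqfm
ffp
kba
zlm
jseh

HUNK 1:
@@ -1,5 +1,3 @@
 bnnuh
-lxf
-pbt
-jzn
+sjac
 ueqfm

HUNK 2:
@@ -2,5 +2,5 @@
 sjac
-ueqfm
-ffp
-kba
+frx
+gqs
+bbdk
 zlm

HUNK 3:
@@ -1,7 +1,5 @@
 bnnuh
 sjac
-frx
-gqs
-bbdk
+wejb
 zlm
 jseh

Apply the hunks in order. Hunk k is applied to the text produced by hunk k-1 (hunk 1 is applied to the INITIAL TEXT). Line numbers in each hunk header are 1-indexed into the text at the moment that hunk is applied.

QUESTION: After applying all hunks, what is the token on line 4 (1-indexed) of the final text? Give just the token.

Answer: zlm

Derivation:
Hunk 1: at line 1 remove [lxf,pbt,jzn] add [sjac] -> 7 lines: bnnuh sjac ueqfm ffp kba zlm jseh
Hunk 2: at line 2 remove [ueqfm,ffp,kba] add [frx,gqs,bbdk] -> 7 lines: bnnuh sjac frx gqs bbdk zlm jseh
Hunk 3: at line 1 remove [frx,gqs,bbdk] add [wejb] -> 5 lines: bnnuh sjac wejb zlm jseh
Final line 4: zlm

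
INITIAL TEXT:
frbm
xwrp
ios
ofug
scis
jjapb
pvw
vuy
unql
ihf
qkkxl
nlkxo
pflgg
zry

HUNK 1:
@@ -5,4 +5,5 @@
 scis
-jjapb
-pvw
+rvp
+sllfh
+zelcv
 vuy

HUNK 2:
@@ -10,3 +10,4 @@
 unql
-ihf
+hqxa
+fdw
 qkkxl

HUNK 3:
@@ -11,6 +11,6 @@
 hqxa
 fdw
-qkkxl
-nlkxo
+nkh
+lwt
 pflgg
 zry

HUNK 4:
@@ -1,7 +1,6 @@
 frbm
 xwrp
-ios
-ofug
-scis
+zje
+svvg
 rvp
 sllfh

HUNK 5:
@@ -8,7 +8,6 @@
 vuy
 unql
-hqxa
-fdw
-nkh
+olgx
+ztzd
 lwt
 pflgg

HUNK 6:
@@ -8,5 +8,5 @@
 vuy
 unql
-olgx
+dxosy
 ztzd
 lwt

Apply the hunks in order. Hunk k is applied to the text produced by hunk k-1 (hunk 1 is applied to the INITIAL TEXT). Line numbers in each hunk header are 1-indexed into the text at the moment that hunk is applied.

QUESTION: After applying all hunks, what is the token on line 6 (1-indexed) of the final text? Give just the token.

Hunk 1: at line 5 remove [jjapb,pvw] add [rvp,sllfh,zelcv] -> 15 lines: frbm xwrp ios ofug scis rvp sllfh zelcv vuy unql ihf qkkxl nlkxo pflgg zry
Hunk 2: at line 10 remove [ihf] add [hqxa,fdw] -> 16 lines: frbm xwrp ios ofug scis rvp sllfh zelcv vuy unql hqxa fdw qkkxl nlkxo pflgg zry
Hunk 3: at line 11 remove [qkkxl,nlkxo] add [nkh,lwt] -> 16 lines: frbm xwrp ios ofug scis rvp sllfh zelcv vuy unql hqxa fdw nkh lwt pflgg zry
Hunk 4: at line 1 remove [ios,ofug,scis] add [zje,svvg] -> 15 lines: frbm xwrp zje svvg rvp sllfh zelcv vuy unql hqxa fdw nkh lwt pflgg zry
Hunk 5: at line 8 remove [hqxa,fdw,nkh] add [olgx,ztzd] -> 14 lines: frbm xwrp zje svvg rvp sllfh zelcv vuy unql olgx ztzd lwt pflgg zry
Hunk 6: at line 8 remove [olgx] add [dxosy] -> 14 lines: frbm xwrp zje svvg rvp sllfh zelcv vuy unql dxosy ztzd lwt pflgg zry
Final line 6: sllfh

Answer: sllfh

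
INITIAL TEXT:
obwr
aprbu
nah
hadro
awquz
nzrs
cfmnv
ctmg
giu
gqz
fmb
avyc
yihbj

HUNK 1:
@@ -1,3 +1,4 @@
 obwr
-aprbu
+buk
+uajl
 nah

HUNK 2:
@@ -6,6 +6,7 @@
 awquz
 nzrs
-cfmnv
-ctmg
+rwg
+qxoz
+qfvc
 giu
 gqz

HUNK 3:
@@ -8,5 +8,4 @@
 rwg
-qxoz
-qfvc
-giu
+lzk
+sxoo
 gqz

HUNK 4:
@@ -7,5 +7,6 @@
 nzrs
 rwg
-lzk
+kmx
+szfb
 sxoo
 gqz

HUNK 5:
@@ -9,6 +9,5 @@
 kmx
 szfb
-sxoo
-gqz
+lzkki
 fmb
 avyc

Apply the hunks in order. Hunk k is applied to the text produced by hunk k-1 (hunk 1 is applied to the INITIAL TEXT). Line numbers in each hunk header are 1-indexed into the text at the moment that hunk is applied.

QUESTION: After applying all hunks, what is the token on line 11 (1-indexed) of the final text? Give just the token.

Hunk 1: at line 1 remove [aprbu] add [buk,uajl] -> 14 lines: obwr buk uajl nah hadro awquz nzrs cfmnv ctmg giu gqz fmb avyc yihbj
Hunk 2: at line 6 remove [cfmnv,ctmg] add [rwg,qxoz,qfvc] -> 15 lines: obwr buk uajl nah hadro awquz nzrs rwg qxoz qfvc giu gqz fmb avyc yihbj
Hunk 3: at line 8 remove [qxoz,qfvc,giu] add [lzk,sxoo] -> 14 lines: obwr buk uajl nah hadro awquz nzrs rwg lzk sxoo gqz fmb avyc yihbj
Hunk 4: at line 7 remove [lzk] add [kmx,szfb] -> 15 lines: obwr buk uajl nah hadro awquz nzrs rwg kmx szfb sxoo gqz fmb avyc yihbj
Hunk 5: at line 9 remove [sxoo,gqz] add [lzkki] -> 14 lines: obwr buk uajl nah hadro awquz nzrs rwg kmx szfb lzkki fmb avyc yihbj
Final line 11: lzkki

Answer: lzkki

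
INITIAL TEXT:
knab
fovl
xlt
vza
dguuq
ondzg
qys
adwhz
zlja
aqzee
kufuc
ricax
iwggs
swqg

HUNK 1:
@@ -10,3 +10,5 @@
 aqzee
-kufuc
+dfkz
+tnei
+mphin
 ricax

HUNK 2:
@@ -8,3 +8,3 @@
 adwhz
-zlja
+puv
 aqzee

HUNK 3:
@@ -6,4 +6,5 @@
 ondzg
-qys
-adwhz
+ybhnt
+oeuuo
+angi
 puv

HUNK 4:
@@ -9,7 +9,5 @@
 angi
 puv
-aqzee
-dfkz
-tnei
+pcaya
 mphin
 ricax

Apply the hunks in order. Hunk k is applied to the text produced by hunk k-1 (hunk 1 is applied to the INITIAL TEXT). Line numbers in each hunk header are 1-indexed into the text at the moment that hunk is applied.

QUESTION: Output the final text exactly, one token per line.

Answer: knab
fovl
xlt
vza
dguuq
ondzg
ybhnt
oeuuo
angi
puv
pcaya
mphin
ricax
iwggs
swqg

Derivation:
Hunk 1: at line 10 remove [kufuc] add [dfkz,tnei,mphin] -> 16 lines: knab fovl xlt vza dguuq ondzg qys adwhz zlja aqzee dfkz tnei mphin ricax iwggs swqg
Hunk 2: at line 8 remove [zlja] add [puv] -> 16 lines: knab fovl xlt vza dguuq ondzg qys adwhz puv aqzee dfkz tnei mphin ricax iwggs swqg
Hunk 3: at line 6 remove [qys,adwhz] add [ybhnt,oeuuo,angi] -> 17 lines: knab fovl xlt vza dguuq ondzg ybhnt oeuuo angi puv aqzee dfkz tnei mphin ricax iwggs swqg
Hunk 4: at line 9 remove [aqzee,dfkz,tnei] add [pcaya] -> 15 lines: knab fovl xlt vza dguuq ondzg ybhnt oeuuo angi puv pcaya mphin ricax iwggs swqg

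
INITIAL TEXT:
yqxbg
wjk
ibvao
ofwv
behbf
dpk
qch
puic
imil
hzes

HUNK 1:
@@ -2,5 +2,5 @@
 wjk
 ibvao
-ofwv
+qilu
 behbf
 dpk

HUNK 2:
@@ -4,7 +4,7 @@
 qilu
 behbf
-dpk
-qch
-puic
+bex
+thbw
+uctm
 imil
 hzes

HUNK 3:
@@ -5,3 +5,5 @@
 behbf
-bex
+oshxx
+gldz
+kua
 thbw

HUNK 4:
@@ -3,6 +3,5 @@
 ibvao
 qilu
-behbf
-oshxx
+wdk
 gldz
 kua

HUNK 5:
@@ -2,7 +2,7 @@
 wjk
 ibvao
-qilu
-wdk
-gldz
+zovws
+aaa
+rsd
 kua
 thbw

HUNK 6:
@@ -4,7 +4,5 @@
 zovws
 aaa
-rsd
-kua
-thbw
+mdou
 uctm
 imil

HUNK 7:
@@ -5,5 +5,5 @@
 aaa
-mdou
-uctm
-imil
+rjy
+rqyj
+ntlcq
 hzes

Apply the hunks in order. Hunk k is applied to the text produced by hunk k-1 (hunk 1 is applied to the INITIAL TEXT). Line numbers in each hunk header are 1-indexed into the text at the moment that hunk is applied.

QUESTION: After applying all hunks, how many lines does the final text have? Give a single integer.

Answer: 9

Derivation:
Hunk 1: at line 2 remove [ofwv] add [qilu] -> 10 lines: yqxbg wjk ibvao qilu behbf dpk qch puic imil hzes
Hunk 2: at line 4 remove [dpk,qch,puic] add [bex,thbw,uctm] -> 10 lines: yqxbg wjk ibvao qilu behbf bex thbw uctm imil hzes
Hunk 3: at line 5 remove [bex] add [oshxx,gldz,kua] -> 12 lines: yqxbg wjk ibvao qilu behbf oshxx gldz kua thbw uctm imil hzes
Hunk 4: at line 3 remove [behbf,oshxx] add [wdk] -> 11 lines: yqxbg wjk ibvao qilu wdk gldz kua thbw uctm imil hzes
Hunk 5: at line 2 remove [qilu,wdk,gldz] add [zovws,aaa,rsd] -> 11 lines: yqxbg wjk ibvao zovws aaa rsd kua thbw uctm imil hzes
Hunk 6: at line 4 remove [rsd,kua,thbw] add [mdou] -> 9 lines: yqxbg wjk ibvao zovws aaa mdou uctm imil hzes
Hunk 7: at line 5 remove [mdou,uctm,imil] add [rjy,rqyj,ntlcq] -> 9 lines: yqxbg wjk ibvao zovws aaa rjy rqyj ntlcq hzes
Final line count: 9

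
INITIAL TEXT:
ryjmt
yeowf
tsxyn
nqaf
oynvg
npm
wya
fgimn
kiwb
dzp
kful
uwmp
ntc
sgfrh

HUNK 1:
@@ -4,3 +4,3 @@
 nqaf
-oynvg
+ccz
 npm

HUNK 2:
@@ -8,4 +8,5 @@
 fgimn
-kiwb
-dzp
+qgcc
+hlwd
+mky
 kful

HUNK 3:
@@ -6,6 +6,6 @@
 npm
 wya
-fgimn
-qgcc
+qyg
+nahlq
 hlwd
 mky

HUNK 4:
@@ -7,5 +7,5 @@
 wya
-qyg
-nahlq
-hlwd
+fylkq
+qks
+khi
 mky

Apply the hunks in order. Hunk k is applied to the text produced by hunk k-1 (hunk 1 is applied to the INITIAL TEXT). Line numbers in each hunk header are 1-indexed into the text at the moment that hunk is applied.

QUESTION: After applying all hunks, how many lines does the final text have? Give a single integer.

Answer: 15

Derivation:
Hunk 1: at line 4 remove [oynvg] add [ccz] -> 14 lines: ryjmt yeowf tsxyn nqaf ccz npm wya fgimn kiwb dzp kful uwmp ntc sgfrh
Hunk 2: at line 8 remove [kiwb,dzp] add [qgcc,hlwd,mky] -> 15 lines: ryjmt yeowf tsxyn nqaf ccz npm wya fgimn qgcc hlwd mky kful uwmp ntc sgfrh
Hunk 3: at line 6 remove [fgimn,qgcc] add [qyg,nahlq] -> 15 lines: ryjmt yeowf tsxyn nqaf ccz npm wya qyg nahlq hlwd mky kful uwmp ntc sgfrh
Hunk 4: at line 7 remove [qyg,nahlq,hlwd] add [fylkq,qks,khi] -> 15 lines: ryjmt yeowf tsxyn nqaf ccz npm wya fylkq qks khi mky kful uwmp ntc sgfrh
Final line count: 15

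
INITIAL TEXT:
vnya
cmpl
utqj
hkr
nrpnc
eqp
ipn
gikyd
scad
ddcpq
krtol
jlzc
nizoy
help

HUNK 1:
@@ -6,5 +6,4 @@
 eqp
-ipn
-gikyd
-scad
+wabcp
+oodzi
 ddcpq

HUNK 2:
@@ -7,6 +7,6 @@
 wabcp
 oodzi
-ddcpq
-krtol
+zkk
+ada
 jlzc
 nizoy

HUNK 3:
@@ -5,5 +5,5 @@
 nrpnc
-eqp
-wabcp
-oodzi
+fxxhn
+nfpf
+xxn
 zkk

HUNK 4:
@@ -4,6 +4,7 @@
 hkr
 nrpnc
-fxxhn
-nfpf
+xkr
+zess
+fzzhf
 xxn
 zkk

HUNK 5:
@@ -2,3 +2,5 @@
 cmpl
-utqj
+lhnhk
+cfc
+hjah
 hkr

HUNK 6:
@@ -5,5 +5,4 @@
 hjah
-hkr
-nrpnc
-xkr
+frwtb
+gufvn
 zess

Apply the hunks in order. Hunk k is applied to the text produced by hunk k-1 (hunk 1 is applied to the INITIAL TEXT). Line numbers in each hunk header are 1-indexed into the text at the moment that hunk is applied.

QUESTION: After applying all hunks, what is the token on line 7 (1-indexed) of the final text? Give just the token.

Hunk 1: at line 6 remove [ipn,gikyd,scad] add [wabcp,oodzi] -> 13 lines: vnya cmpl utqj hkr nrpnc eqp wabcp oodzi ddcpq krtol jlzc nizoy help
Hunk 2: at line 7 remove [ddcpq,krtol] add [zkk,ada] -> 13 lines: vnya cmpl utqj hkr nrpnc eqp wabcp oodzi zkk ada jlzc nizoy help
Hunk 3: at line 5 remove [eqp,wabcp,oodzi] add [fxxhn,nfpf,xxn] -> 13 lines: vnya cmpl utqj hkr nrpnc fxxhn nfpf xxn zkk ada jlzc nizoy help
Hunk 4: at line 4 remove [fxxhn,nfpf] add [xkr,zess,fzzhf] -> 14 lines: vnya cmpl utqj hkr nrpnc xkr zess fzzhf xxn zkk ada jlzc nizoy help
Hunk 5: at line 2 remove [utqj] add [lhnhk,cfc,hjah] -> 16 lines: vnya cmpl lhnhk cfc hjah hkr nrpnc xkr zess fzzhf xxn zkk ada jlzc nizoy help
Hunk 6: at line 5 remove [hkr,nrpnc,xkr] add [frwtb,gufvn] -> 15 lines: vnya cmpl lhnhk cfc hjah frwtb gufvn zess fzzhf xxn zkk ada jlzc nizoy help
Final line 7: gufvn

Answer: gufvn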